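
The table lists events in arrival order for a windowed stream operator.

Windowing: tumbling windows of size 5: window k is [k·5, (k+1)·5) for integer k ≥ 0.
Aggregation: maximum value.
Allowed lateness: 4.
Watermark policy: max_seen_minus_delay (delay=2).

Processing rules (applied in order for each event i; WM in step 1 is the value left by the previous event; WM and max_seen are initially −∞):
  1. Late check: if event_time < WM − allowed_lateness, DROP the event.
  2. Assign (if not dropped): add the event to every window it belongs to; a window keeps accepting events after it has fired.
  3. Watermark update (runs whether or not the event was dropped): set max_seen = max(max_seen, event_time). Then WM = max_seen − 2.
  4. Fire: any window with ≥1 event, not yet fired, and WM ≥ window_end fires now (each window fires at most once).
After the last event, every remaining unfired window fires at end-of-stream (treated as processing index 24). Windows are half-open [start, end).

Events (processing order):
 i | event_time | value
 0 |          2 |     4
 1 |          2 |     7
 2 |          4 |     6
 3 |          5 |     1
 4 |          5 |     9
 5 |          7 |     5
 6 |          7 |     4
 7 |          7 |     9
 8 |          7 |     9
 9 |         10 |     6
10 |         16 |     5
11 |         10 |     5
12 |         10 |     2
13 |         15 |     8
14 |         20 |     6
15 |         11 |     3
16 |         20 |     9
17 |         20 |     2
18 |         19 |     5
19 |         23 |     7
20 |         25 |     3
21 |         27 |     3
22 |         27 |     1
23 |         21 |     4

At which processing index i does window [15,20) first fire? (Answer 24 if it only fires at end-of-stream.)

19

i=0 t=2 v=4: → [0,5); WM=0
i=1 t=2 v=7: → [0,5); WM=0
i=2 t=4 v=6: → [0,5); WM=2
i=3 t=5 v=1: → [5,10); WM=3
i=4 t=5 v=9: → [5,10); WM=3
i=5 t=7 v=5: → [5,10); WM=5; [0,5) fires=7
i=6 t=7 v=4: → [5,10); WM=5
i=7 t=7 v=9: → [5,10); WM=5
i=8 t=7 v=9: → [5,10); WM=5
i=9 t=10 v=6: → [10,15); WM=8
i=10 t=16 v=5: → [15,20); WM=14; [5,10) fires=9
i=11 t=10 v=5: → [10,15); WM=14
i=12 t=10 v=2: → [10,15); WM=14
i=13 t=15 v=8: → [15,20); WM=14
i=14 t=20 v=6: → [20,25); WM=18; [10,15) fires=6
i=15 t=11 v=3: DROP (t<18-4); WM=18
i=16 t=20 v=9: → [20,25); WM=18
i=17 t=20 v=2: → [20,25); WM=18
i=18 t=19 v=5: → [15,20); WM=18
i=19 t=23 v=7: → [20,25); WM=21; [15,20) fires=8
i=20 t=25 v=3: → [25,30); WM=23
i=21 t=27 v=3: → [25,30); WM=25; [20,25) fires=9
i=22 t=27 v=1: → [25,30); WM=25
i=23 t=21 v=4: → [20,25); WM=25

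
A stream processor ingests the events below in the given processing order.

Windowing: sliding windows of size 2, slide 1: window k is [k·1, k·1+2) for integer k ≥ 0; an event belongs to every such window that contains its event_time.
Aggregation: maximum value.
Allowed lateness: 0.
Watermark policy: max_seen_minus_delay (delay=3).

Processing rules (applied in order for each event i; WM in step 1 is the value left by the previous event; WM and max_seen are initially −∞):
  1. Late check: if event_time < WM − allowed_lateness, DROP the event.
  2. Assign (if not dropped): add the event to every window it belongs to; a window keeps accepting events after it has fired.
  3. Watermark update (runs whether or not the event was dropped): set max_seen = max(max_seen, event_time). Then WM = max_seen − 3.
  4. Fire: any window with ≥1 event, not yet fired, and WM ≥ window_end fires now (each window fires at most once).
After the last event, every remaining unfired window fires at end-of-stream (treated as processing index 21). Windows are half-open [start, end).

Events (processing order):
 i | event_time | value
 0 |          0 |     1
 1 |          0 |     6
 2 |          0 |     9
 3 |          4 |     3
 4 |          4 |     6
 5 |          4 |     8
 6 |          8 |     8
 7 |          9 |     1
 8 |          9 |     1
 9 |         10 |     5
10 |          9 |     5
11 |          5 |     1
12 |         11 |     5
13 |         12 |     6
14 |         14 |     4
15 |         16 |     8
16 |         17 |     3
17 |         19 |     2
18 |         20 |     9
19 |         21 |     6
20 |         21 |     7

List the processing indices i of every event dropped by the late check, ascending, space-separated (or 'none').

11

i=0 t=0 v=1: → [0,2); WM=-3
i=1 t=0 v=6: → [0,2); WM=-3
i=2 t=0 v=9: → [0,2); WM=-3
i=3 t=4 v=3: → [4,6),[3,5); WM=1
i=4 t=4 v=6: → [4,6),[3,5); WM=1
i=5 t=4 v=8: → [4,6),[3,5); WM=1
i=6 t=8 v=8: → [8,10),[7,9); WM=5; [0,2) fires=9 [3,5) fires=8
i=7 t=9 v=1: → [9,11),[8,10); WM=6; [4,6) fires=8
i=8 t=9 v=1: → [9,11),[8,10); WM=6
i=9 t=10 v=5: → [10,12),[9,11); WM=7
i=10 t=9 v=5: → [9,11),[8,10); WM=7
i=11 t=5 v=1: DROP (t<7-0); WM=7
i=12 t=11 v=5: → [11,13),[10,12); WM=8
i=13 t=12 v=6: → [12,14),[11,13); WM=9; [7,9) fires=8
i=14 t=14 v=4: → [14,16),[13,15); WM=11; [8,10) fires=8 [9,11) fires=5
i=15 t=16 v=8: → [16,18),[15,17); WM=13; [10,12) fires=5 [11,13) fires=6
i=16 t=17 v=3: → [17,19),[16,18); WM=14; [12,14) fires=6
i=17 t=19 v=2: → [19,21),[18,20); WM=16; [13,15) fires=4 [14,16) fires=4
i=18 t=20 v=9: → [20,22),[19,21); WM=17; [15,17) fires=8
i=19 t=21 v=6: → [21,23),[20,22); WM=18; [16,18) fires=8
i=20 t=21 v=7: → [21,23),[20,22); WM=18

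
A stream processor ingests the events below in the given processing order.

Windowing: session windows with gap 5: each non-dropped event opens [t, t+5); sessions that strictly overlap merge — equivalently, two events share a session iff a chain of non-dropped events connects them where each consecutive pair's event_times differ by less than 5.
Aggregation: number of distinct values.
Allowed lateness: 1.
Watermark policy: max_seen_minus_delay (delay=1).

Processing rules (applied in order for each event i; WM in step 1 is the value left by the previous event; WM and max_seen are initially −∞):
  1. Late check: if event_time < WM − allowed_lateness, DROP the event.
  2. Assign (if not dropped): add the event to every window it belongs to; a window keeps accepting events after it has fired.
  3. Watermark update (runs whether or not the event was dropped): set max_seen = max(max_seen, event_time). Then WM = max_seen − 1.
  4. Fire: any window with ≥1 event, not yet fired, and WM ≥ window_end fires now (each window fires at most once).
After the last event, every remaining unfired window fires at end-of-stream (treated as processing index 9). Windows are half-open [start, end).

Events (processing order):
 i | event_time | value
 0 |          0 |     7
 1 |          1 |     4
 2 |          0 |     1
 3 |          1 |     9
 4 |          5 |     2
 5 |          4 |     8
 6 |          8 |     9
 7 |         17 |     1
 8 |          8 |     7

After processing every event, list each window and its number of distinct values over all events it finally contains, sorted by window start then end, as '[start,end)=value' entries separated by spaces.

[0,13)=6 [17,22)=1

i=0 t=0 v=7: → [0,5); WM=-1
i=1 t=1 v=4: → [0,6); WM=0
i=2 t=0 v=1: → [0,6); WM=0
i=3 t=1 v=9: → [0,6); WM=0
i=4 t=5 v=2: → [0,10); WM=4
i=5 t=4 v=8: → [0,10); WM=4
i=6 t=8 v=9: → [0,13); WM=7
i=7 t=17 v=1: → [17,22); WM=16
i=8 t=8 v=7: DROP (t<16-1); WM=16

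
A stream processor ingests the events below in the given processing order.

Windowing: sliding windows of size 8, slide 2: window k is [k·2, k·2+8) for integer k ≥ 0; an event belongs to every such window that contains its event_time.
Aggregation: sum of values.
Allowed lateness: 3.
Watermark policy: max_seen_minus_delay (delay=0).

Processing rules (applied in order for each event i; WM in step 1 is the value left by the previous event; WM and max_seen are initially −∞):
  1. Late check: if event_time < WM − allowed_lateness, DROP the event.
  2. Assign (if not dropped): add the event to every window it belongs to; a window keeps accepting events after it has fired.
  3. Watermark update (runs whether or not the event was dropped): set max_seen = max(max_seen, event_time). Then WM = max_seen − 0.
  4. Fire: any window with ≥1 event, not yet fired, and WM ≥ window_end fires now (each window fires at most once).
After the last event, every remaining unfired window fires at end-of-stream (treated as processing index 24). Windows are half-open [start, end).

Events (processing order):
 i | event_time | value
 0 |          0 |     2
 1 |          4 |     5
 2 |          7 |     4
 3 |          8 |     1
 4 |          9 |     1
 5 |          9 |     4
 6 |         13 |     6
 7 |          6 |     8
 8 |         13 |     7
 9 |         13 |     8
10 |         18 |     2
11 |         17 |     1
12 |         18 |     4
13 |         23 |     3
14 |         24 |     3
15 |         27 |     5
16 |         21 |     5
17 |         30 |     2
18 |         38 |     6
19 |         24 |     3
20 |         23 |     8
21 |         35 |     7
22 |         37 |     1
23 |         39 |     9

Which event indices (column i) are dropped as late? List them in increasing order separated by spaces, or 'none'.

i=0 t=0 v=2: → [0,8); WM=0
i=1 t=4 v=5: → [4,12),[2,10),[0,8); WM=4
i=2 t=7 v=4: → [6,14),[4,12),[2,10),[0,8); WM=7
i=3 t=8 v=1: → [8,16),[6,14),[4,12),[2,10); WM=8; [0,8) fires=11
i=4 t=9 v=1: → [8,16),[6,14),[4,12),[2,10); WM=9
i=5 t=9 v=4: → [8,16),[6,14),[4,12),[2,10); WM=9
i=6 t=13 v=6: → [12,20),[10,18),[8,16),[6,14); WM=13; [2,10) fires=15 [4,12) fires=15
i=7 t=6 v=8: DROP (t<13-3); WM=13
i=8 t=13 v=7: → [12,20),[10,18),[8,16),[6,14); WM=13
i=9 t=13 v=8: → [12,20),[10,18),[8,16),[6,14); WM=13
i=10 t=18 v=2: → [18,26),[16,24),[14,22),[12,20); WM=18; [6,14) fires=31 [8,16) fires=27 [10,18) fires=21
i=11 t=17 v=1: → [16,24),[14,22),[12,20),[10,18); WM=18
i=12 t=18 v=4: → [18,26),[16,24),[14,22),[12,20); WM=18
i=13 t=23 v=3: → [22,30),[20,28),[18,26),[16,24); WM=23; [12,20) fires=28 [14,22) fires=7
i=14 t=24 v=3: → [24,32),[22,30),[20,28),[18,26); WM=24; [16,24) fires=10
i=15 t=27 v=5: → [26,34),[24,32),[22,30),[20,28); WM=27; [18,26) fires=12
i=16 t=21 v=5: DROP (t<27-3); WM=27
i=17 t=30 v=2: → [30,38),[28,36),[26,34),[24,32); WM=30; [20,28) fires=11 [22,30) fires=11
i=18 t=38 v=6: → [38,46),[36,44),[34,42),[32,40); WM=38; [24,32) fires=10 [26,34) fires=7 [28,36) fires=2 [30,38) fires=2
i=19 t=24 v=3: DROP (t<38-3); WM=38
i=20 t=23 v=8: DROP (t<38-3); WM=38
i=21 t=35 v=7: → [34,42),[32,40),[30,38),[28,36); WM=38
i=22 t=37 v=1: → [36,44),[34,42),[32,40),[30,38); WM=38
i=23 t=39 v=9: → [38,46),[36,44),[34,42),[32,40); WM=39

7 16 19 20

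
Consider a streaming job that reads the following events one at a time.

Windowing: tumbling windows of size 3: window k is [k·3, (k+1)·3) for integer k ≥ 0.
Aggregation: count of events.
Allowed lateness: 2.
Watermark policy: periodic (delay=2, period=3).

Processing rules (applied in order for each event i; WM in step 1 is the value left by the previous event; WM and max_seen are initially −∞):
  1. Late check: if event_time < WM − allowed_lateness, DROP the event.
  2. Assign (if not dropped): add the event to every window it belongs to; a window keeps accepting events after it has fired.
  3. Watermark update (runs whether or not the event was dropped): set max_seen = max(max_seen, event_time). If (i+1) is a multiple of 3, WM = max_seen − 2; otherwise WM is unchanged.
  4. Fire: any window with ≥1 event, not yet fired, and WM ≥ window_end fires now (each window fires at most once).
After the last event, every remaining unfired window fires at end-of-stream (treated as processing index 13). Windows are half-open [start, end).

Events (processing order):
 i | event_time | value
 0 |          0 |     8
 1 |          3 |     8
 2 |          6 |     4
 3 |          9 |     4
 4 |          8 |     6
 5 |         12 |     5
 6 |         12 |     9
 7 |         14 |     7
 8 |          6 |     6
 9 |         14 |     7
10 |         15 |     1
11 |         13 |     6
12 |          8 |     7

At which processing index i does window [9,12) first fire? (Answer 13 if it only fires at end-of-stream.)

8

i=0 t=0 v=8: → [0,3); WM=−∞
i=1 t=3 v=8: → [3,6); WM=−∞
i=2 t=6 v=4: → [6,9); WM=4; [0,3) fires=1
i=3 t=9 v=4: → [9,12); WM=4
i=4 t=8 v=6: → [6,9); WM=4
i=5 t=12 v=5: → [12,15); WM=10; [3,6) fires=1 [6,9) fires=2
i=6 t=12 v=9: → [12,15); WM=10
i=7 t=14 v=7: → [12,15); WM=10
i=8 t=6 v=6: DROP (t<10-2); WM=12; [9,12) fires=1
i=9 t=14 v=7: → [12,15); WM=12
i=10 t=15 v=1: → [15,18); WM=12
i=11 t=13 v=6: → [12,15); WM=13
i=12 t=8 v=7: DROP (t<13-2); WM=13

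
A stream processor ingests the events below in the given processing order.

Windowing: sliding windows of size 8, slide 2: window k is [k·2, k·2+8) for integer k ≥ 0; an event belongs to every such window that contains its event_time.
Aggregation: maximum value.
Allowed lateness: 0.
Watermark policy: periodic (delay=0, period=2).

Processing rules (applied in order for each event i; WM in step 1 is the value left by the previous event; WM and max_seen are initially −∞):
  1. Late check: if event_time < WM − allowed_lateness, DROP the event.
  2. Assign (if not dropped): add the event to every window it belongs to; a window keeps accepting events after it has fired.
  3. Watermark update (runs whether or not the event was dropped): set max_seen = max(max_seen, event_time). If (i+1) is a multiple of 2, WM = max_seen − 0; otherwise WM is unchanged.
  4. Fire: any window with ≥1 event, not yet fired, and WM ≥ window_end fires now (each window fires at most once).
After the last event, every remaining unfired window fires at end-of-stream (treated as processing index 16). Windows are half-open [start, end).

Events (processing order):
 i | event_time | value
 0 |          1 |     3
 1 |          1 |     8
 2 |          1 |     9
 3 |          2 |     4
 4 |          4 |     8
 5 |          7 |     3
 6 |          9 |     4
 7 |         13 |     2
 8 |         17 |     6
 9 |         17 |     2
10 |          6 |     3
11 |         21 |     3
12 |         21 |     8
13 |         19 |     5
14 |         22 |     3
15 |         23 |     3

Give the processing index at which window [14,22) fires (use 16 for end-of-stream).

i=0 t=1 v=3: → [0,8); WM=−∞
i=1 t=1 v=8: → [0,8); WM=1
i=2 t=1 v=9: → [0,8); WM=1
i=3 t=2 v=4: → [2,10),[0,8); WM=2
i=4 t=4 v=8: → [4,12),[2,10),[0,8); WM=2
i=5 t=7 v=3: → [6,14),[4,12),[2,10),[0,8); WM=7
i=6 t=9 v=4: → [8,16),[6,14),[4,12),[2,10); WM=7
i=7 t=13 v=2: → [12,20),[10,18),[8,16),[6,14); WM=13; [0,8) fires=9 [2,10) fires=8 [4,12) fires=8
i=8 t=17 v=6: → [16,24),[14,22),[12,20),[10,18); WM=13
i=9 t=17 v=2: → [16,24),[14,22),[12,20),[10,18); WM=17; [6,14) fires=4 [8,16) fires=4
i=10 t=6 v=3: DROP (t<17-0); WM=17
i=11 t=21 v=3: → [20,28),[18,26),[16,24),[14,22); WM=21; [10,18) fires=6 [12,20) fires=6
i=12 t=21 v=8: → [20,28),[18,26),[16,24),[14,22); WM=21
i=13 t=19 v=5: DROP (t<21-0); WM=21
i=14 t=22 v=3: → [22,30),[20,28),[18,26),[16,24); WM=21
i=15 t=23 v=3: → [22,30),[20,28),[18,26),[16,24); WM=23; [14,22) fires=8

15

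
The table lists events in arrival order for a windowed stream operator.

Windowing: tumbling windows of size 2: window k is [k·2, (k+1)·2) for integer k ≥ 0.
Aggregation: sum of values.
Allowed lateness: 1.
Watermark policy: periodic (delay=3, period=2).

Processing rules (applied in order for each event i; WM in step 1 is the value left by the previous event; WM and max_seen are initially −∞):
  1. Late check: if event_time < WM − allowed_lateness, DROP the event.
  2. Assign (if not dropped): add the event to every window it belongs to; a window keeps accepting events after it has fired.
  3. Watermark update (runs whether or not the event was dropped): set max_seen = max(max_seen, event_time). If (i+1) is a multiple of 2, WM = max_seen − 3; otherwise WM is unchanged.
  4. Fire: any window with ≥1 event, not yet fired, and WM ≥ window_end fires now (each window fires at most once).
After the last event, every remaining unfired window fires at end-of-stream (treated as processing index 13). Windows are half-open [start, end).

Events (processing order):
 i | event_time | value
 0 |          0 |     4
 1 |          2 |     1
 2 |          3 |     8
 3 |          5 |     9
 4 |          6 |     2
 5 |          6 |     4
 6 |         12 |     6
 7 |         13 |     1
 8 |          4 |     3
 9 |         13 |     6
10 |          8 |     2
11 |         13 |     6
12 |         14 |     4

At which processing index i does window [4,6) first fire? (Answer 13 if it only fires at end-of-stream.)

7

i=0 t=0 v=4: → [0,2); WM=−∞
i=1 t=2 v=1: → [2,4); WM=-1
i=2 t=3 v=8: → [2,4); WM=-1
i=3 t=5 v=9: → [4,6); WM=2; [0,2) fires=4
i=4 t=6 v=2: → [6,8); WM=2
i=5 t=6 v=4: → [6,8); WM=3
i=6 t=12 v=6: → [12,14); WM=3
i=7 t=13 v=1: → [12,14); WM=10; [2,4) fires=9 [4,6) fires=9 [6,8) fires=6
i=8 t=4 v=3: DROP (t<10-1); WM=10
i=9 t=13 v=6: → [12,14); WM=10
i=10 t=8 v=2: DROP (t<10-1); WM=10
i=11 t=13 v=6: → [12,14); WM=10
i=12 t=14 v=4: → [14,16); WM=10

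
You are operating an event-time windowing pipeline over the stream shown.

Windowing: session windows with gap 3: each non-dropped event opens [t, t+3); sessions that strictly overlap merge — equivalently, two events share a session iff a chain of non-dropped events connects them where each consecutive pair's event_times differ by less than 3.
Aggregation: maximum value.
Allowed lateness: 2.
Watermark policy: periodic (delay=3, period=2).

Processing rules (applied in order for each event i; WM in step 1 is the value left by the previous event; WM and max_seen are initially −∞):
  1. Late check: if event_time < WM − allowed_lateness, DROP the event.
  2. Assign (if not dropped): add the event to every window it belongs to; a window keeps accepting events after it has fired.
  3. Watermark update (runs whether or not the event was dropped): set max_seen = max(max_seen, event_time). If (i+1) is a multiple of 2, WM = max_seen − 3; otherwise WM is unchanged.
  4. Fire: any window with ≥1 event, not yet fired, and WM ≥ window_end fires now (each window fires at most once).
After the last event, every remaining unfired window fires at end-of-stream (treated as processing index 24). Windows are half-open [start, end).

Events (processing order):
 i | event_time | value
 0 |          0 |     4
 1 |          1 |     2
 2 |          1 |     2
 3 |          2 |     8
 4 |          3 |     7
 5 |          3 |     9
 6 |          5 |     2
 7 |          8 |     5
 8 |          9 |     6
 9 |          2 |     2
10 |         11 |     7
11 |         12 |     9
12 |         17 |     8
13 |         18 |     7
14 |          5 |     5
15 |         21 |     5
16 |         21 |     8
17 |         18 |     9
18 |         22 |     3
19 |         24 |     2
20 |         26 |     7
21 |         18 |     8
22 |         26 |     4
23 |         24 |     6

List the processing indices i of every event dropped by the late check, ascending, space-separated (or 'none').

i=0 t=0 v=4: → [0,3); WM=−∞
i=1 t=1 v=2: → [0,4); WM=-2
i=2 t=1 v=2: → [0,4); WM=-2
i=3 t=2 v=8: → [0,5); WM=-1
i=4 t=3 v=7: → [0,6); WM=-1
i=5 t=3 v=9: → [0,6); WM=0
i=6 t=5 v=2: → [0,8); WM=0
i=7 t=8 v=5: → [8,11); WM=5
i=8 t=9 v=6: → [8,12); WM=5
i=9 t=2 v=2: DROP (t<5-2); WM=6
i=10 t=11 v=7: → [8,14); WM=6
i=11 t=12 v=9: → [8,15); WM=9
i=12 t=17 v=8: → [17,20); WM=9
i=13 t=18 v=7: → [17,21); WM=15
i=14 t=5 v=5: DROP (t<15-2); WM=15
i=15 t=21 v=5: → [21,24); WM=18
i=16 t=21 v=8: → [21,24); WM=18
i=17 t=18 v=9: → [17,21); WM=18
i=18 t=22 v=3: → [21,25); WM=18
i=19 t=24 v=2: → [21,27); WM=21
i=20 t=26 v=7: → [21,29); WM=21
i=21 t=18 v=8: DROP (t<21-2); WM=23
i=22 t=26 v=4: → [21,29); WM=23
i=23 t=24 v=6: → [21,29); WM=23

9 14 21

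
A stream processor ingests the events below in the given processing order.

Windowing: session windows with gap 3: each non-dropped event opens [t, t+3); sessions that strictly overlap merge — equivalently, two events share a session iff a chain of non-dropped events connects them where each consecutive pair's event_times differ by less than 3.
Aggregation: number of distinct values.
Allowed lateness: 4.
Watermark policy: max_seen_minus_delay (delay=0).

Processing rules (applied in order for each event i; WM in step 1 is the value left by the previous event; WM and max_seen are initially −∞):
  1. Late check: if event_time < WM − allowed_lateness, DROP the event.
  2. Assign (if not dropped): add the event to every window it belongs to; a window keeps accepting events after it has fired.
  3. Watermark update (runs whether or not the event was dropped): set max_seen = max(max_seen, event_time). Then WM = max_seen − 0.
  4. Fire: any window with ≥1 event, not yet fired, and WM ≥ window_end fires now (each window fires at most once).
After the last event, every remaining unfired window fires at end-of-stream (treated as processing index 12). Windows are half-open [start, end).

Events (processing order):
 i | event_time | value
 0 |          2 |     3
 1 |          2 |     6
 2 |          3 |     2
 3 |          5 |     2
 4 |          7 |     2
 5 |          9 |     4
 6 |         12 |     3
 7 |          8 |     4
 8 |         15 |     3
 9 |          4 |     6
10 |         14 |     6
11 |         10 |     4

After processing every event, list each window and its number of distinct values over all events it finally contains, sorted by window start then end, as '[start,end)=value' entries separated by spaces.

i=0 t=2 v=3: → [2,5); WM=2
i=1 t=2 v=6: → [2,5); WM=2
i=2 t=3 v=2: → [2,6); WM=3
i=3 t=5 v=2: → [2,8); WM=5
i=4 t=7 v=2: → [2,10); WM=7
i=5 t=9 v=4: → [2,12); WM=9
i=6 t=12 v=3: → [12,15); WM=12
i=7 t=8 v=4: → [2,12); WM=12
i=8 t=15 v=3: → [15,18); WM=15
i=9 t=4 v=6: DROP (t<15-4); WM=15
i=10 t=14 v=6: → [12,18); WM=15
i=11 t=10 v=4: DROP (t<15-4); WM=15

[2,12)=4 [12,18)=2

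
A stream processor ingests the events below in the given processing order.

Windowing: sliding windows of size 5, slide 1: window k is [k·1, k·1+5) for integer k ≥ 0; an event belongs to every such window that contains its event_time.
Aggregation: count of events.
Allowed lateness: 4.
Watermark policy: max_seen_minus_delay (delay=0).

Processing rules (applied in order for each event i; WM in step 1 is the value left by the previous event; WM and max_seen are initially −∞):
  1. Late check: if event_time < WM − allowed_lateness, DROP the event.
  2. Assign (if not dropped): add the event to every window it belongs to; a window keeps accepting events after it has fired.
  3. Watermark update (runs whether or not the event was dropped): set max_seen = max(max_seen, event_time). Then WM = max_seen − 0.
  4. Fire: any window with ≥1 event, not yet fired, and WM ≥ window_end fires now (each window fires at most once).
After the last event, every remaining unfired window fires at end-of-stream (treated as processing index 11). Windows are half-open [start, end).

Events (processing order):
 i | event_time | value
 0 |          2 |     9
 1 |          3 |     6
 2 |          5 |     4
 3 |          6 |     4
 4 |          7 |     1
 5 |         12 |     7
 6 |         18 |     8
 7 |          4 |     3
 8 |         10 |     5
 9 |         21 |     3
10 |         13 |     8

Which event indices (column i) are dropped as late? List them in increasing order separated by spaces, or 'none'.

7 8 10

i=0 t=2 v=9: → [2,7),[1,6),[0,5); WM=2
i=1 t=3 v=6: → [3,8),[2,7),[1,6),[0,5); WM=3
i=2 t=5 v=4: → [5,10),[4,9),[3,8),[2,7),[1,6); WM=5; [0,5) fires=2
i=3 t=6 v=4: → [6,11),[5,10),[4,9),[3,8),[2,7); WM=6; [1,6) fires=3
i=4 t=7 v=1: → [7,12),[6,11),[5,10),[4,9),[3,8); WM=7; [2,7) fires=4
i=5 t=12 v=7: → [12,17),[11,16),[10,15),[9,14),[8,13); WM=12; [3,8) fires=4 [4,9) fires=3 [5,10) fires=3 [6,11) fires=2 [7,12) fires=1
i=6 t=18 v=8: → [18,23),[17,22),[16,21),[15,20),[14,19); WM=18; [8,13) fires=1 [9,14) fires=1 [10,15) fires=1 [11,16) fires=1 [12,17) fires=1
i=7 t=4 v=3: DROP (t<18-4); WM=18
i=8 t=10 v=5: DROP (t<18-4); WM=18
i=9 t=21 v=3: → [21,26),[20,25),[19,24),[18,23),[17,22); WM=21; [14,19) fires=1 [15,20) fires=1 [16,21) fires=1
i=10 t=13 v=8: DROP (t<21-4); WM=21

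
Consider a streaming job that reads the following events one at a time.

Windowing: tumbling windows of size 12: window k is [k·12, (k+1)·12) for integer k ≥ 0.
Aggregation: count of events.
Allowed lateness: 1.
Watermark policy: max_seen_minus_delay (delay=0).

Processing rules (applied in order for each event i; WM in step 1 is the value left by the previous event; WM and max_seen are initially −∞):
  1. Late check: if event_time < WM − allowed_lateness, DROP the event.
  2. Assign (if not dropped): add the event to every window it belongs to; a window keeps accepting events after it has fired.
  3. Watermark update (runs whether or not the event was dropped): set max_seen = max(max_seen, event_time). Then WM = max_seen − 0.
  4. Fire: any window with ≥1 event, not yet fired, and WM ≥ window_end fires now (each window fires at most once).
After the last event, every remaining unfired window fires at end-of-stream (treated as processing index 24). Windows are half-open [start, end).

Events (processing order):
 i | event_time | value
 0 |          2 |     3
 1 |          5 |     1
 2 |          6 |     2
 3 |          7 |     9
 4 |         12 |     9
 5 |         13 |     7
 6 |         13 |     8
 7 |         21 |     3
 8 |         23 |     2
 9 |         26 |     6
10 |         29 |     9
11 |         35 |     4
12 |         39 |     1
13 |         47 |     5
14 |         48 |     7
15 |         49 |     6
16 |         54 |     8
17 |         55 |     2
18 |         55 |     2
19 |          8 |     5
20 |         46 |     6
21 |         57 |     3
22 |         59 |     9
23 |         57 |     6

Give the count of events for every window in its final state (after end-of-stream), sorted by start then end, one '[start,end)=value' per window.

[0,12)=4 [12,24)=5 [24,36)=3 [36,48)=2 [48,60)=7

i=0 t=2 v=3: → [0,12); WM=2
i=1 t=5 v=1: → [0,12); WM=5
i=2 t=6 v=2: → [0,12); WM=6
i=3 t=7 v=9: → [0,12); WM=7
i=4 t=12 v=9: → [12,24); WM=12; [0,12) fires=4
i=5 t=13 v=7: → [12,24); WM=13
i=6 t=13 v=8: → [12,24); WM=13
i=7 t=21 v=3: → [12,24); WM=21
i=8 t=23 v=2: → [12,24); WM=23
i=9 t=26 v=6: → [24,36); WM=26; [12,24) fires=5
i=10 t=29 v=9: → [24,36); WM=29
i=11 t=35 v=4: → [24,36); WM=35
i=12 t=39 v=1: → [36,48); WM=39; [24,36) fires=3
i=13 t=47 v=5: → [36,48); WM=47
i=14 t=48 v=7: → [48,60); WM=48; [36,48) fires=2
i=15 t=49 v=6: → [48,60); WM=49
i=16 t=54 v=8: → [48,60); WM=54
i=17 t=55 v=2: → [48,60); WM=55
i=18 t=55 v=2: → [48,60); WM=55
i=19 t=8 v=5: DROP (t<55-1); WM=55
i=20 t=46 v=6: DROP (t<55-1); WM=55
i=21 t=57 v=3: → [48,60); WM=57
i=22 t=59 v=9: → [48,60); WM=59
i=23 t=57 v=6: DROP (t<59-1); WM=59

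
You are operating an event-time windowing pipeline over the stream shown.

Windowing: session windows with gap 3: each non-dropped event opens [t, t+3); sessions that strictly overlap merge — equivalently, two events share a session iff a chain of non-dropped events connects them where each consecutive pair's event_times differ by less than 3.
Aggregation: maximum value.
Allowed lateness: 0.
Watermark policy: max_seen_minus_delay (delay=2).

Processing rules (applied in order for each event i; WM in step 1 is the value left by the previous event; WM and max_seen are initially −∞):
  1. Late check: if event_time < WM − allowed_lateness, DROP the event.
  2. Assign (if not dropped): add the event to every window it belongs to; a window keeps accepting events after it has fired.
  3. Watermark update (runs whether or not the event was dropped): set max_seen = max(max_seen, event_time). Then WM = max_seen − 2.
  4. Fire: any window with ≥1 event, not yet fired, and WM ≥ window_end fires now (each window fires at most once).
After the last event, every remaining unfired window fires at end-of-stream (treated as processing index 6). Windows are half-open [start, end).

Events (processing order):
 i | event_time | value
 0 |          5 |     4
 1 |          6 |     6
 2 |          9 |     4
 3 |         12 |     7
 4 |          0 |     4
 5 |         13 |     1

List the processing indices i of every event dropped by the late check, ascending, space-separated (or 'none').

i=0 t=5 v=4: → [5,8); WM=3
i=1 t=6 v=6: → [5,9); WM=4
i=2 t=9 v=4: → [9,12); WM=7
i=3 t=12 v=7: → [12,15); WM=10
i=4 t=0 v=4: DROP (t<10-0); WM=10
i=5 t=13 v=1: → [12,16); WM=11

4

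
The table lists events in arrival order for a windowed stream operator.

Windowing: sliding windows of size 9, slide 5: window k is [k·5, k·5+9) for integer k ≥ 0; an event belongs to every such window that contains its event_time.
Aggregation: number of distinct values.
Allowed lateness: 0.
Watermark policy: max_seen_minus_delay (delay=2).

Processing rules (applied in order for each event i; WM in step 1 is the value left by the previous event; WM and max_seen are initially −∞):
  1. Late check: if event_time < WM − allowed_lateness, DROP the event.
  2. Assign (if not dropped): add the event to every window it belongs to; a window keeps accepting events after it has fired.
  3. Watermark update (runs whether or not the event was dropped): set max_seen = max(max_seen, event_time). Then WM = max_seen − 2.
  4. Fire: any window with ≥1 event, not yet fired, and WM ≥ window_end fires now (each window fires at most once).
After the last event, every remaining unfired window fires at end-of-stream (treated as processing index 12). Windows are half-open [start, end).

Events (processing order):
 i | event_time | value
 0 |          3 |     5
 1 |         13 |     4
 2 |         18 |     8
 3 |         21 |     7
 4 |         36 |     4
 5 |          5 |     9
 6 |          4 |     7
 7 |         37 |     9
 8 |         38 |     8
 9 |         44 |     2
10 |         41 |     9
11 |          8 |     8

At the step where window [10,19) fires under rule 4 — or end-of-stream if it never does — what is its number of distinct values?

i=0 t=3 v=5: → [0,9); WM=1
i=1 t=13 v=4: → [10,19),[5,14); WM=11; [0,9) fires=1
i=2 t=18 v=8: → [15,24),[10,19); WM=16; [5,14) fires=1
i=3 t=21 v=7: → [20,29),[15,24); WM=19; [10,19) fires=2
i=4 t=36 v=4: → [35,44),[30,39); WM=34; [15,24) fires=2 [20,29) fires=1
i=5 t=5 v=9: DROP (t<34-0); WM=34
i=6 t=4 v=7: DROP (t<34-0); WM=34
i=7 t=37 v=9: → [35,44),[30,39); WM=35
i=8 t=38 v=8: → [35,44),[30,39); WM=36
i=9 t=44 v=2: → [40,49); WM=42; [30,39) fires=3
i=10 t=41 v=9: DROP (t<42-0); WM=42
i=11 t=8 v=8: DROP (t<42-0); WM=42

2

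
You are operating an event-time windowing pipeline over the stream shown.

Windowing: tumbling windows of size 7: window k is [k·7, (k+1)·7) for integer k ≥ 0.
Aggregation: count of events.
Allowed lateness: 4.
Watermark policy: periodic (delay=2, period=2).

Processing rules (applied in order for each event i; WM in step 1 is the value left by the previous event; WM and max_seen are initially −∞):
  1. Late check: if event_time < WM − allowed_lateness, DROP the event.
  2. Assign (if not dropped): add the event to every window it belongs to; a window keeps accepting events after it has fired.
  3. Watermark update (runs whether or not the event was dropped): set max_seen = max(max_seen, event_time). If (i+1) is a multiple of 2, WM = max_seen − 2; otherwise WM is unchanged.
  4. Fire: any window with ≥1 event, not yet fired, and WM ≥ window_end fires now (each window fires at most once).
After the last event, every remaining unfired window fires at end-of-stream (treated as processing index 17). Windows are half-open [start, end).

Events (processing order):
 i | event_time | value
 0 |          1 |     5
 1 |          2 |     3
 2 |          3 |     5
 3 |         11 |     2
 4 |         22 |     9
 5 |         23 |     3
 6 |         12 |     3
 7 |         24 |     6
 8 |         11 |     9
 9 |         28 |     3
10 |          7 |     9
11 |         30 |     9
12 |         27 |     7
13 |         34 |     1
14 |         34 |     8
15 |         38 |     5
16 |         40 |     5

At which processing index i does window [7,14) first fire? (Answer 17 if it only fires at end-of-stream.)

5

i=0 t=1 v=5: → [0,7); WM=−∞
i=1 t=2 v=3: → [0,7); WM=0
i=2 t=3 v=5: → [0,7); WM=0
i=3 t=11 v=2: → [7,14); WM=9; [0,7) fires=3
i=4 t=22 v=9: → [21,28); WM=9
i=5 t=23 v=3: → [21,28); WM=21; [7,14) fires=1
i=6 t=12 v=3: DROP (t<21-4); WM=21
i=7 t=24 v=6: → [21,28); WM=22
i=8 t=11 v=9: DROP (t<22-4); WM=22
i=9 t=28 v=3: → [28,35); WM=26
i=10 t=7 v=9: DROP (t<26-4); WM=26
i=11 t=30 v=9: → [28,35); WM=28; [21,28) fires=3
i=12 t=27 v=7: → [21,28); WM=28
i=13 t=34 v=1: → [28,35); WM=32
i=14 t=34 v=8: → [28,35); WM=32
i=15 t=38 v=5: → [35,42); WM=36; [28,35) fires=4
i=16 t=40 v=5: → [35,42); WM=36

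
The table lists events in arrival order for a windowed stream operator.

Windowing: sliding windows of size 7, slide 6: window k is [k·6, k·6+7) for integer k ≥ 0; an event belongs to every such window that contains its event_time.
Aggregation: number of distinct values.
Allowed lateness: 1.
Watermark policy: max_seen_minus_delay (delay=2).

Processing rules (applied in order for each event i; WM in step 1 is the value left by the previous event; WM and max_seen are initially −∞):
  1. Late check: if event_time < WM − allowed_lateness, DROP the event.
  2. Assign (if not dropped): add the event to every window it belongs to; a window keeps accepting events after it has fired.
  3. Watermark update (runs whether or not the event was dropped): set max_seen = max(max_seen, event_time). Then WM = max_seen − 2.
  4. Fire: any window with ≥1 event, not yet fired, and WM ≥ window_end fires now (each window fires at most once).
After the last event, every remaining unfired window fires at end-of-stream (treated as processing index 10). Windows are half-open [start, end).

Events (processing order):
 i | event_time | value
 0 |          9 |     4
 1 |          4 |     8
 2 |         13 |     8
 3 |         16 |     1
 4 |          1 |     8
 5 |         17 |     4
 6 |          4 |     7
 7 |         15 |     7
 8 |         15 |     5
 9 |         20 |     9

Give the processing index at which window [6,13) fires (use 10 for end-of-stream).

i=0 t=9 v=4: → [6,13); WM=7
i=1 t=4 v=8: DROP (t<7-1); WM=7
i=2 t=13 v=8: → [12,19); WM=11
i=3 t=16 v=1: → [12,19); WM=14; [6,13) fires=1
i=4 t=1 v=8: DROP (t<14-1); WM=14
i=5 t=17 v=4: → [12,19); WM=15
i=6 t=4 v=7: DROP (t<15-1); WM=15
i=7 t=15 v=7: → [12,19); WM=15
i=8 t=15 v=5: → [12,19); WM=15
i=9 t=20 v=9: → [18,25); WM=18

3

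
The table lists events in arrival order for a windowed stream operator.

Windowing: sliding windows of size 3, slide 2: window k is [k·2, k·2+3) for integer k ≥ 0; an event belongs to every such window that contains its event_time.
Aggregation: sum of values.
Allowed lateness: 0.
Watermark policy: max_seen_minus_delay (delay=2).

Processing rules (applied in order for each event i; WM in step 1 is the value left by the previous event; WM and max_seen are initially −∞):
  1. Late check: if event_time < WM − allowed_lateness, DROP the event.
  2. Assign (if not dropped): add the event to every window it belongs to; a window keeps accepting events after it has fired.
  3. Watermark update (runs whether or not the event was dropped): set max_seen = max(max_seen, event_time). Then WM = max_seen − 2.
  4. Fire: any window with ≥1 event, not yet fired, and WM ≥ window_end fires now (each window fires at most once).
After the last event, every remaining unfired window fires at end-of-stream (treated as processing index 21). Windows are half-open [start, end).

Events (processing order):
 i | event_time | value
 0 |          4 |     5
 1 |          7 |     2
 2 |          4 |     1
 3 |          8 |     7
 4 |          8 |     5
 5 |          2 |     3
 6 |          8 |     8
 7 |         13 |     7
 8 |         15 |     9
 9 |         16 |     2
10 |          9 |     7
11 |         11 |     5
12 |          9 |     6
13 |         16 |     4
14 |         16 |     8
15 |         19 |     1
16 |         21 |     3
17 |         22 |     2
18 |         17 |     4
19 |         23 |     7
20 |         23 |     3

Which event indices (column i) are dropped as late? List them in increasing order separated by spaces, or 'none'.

2 5 10 11 12 18

i=0 t=4 v=5: → [4,7),[2,5); WM=2
i=1 t=7 v=2: → [6,9); WM=5; [2,5) fires=5
i=2 t=4 v=1: DROP (t<5-0); WM=5
i=3 t=8 v=7: → [8,11),[6,9); WM=6
i=4 t=8 v=5: → [8,11),[6,9); WM=6
i=5 t=2 v=3: DROP (t<6-0); WM=6
i=6 t=8 v=8: → [8,11),[6,9); WM=6
i=7 t=13 v=7: → [12,15); WM=11; [4,7) fires=5 [6,9) fires=22 [8,11) fires=20
i=8 t=15 v=9: → [14,17); WM=13
i=9 t=16 v=2: → [16,19),[14,17); WM=14
i=10 t=9 v=7: DROP (t<14-0); WM=14
i=11 t=11 v=5: DROP (t<14-0); WM=14
i=12 t=9 v=6: DROP (t<14-0); WM=14
i=13 t=16 v=4: → [16,19),[14,17); WM=14
i=14 t=16 v=8: → [16,19),[14,17); WM=14
i=15 t=19 v=1: → [18,21); WM=17; [12,15) fires=7 [14,17) fires=23
i=16 t=21 v=3: → [20,23); WM=19; [16,19) fires=14
i=17 t=22 v=2: → [22,25),[20,23); WM=20
i=18 t=17 v=4: DROP (t<20-0); WM=20
i=19 t=23 v=7: → [22,25); WM=21; [18,21) fires=1
i=20 t=23 v=3: → [22,25); WM=21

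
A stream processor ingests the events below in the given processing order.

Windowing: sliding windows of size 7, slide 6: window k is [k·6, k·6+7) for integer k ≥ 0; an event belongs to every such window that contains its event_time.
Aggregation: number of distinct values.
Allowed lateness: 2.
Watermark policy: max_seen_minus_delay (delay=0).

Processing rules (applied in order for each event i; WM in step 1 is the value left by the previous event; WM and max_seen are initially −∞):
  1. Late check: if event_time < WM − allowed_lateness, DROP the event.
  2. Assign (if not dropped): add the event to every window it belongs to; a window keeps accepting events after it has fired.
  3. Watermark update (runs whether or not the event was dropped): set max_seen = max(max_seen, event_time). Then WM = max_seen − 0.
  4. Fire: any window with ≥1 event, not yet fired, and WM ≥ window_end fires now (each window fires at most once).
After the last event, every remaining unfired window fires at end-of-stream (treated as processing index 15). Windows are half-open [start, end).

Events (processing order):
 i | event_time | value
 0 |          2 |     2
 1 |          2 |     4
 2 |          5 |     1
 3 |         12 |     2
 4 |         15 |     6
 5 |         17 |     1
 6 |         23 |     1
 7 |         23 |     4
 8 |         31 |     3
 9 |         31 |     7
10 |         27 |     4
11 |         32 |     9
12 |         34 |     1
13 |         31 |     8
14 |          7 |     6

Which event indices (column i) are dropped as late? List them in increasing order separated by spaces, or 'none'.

10 13 14

i=0 t=2 v=2: → [0,7); WM=2
i=1 t=2 v=4: → [0,7); WM=2
i=2 t=5 v=1: → [0,7); WM=5
i=3 t=12 v=2: → [12,19),[6,13); WM=12; [0,7) fires=3
i=4 t=15 v=6: → [12,19); WM=15; [6,13) fires=1
i=5 t=17 v=1: → [12,19); WM=17
i=6 t=23 v=1: → [18,25); WM=23; [12,19) fires=3
i=7 t=23 v=4: → [18,25); WM=23
i=8 t=31 v=3: → [30,37); WM=31; [18,25) fires=2
i=9 t=31 v=7: → [30,37); WM=31
i=10 t=27 v=4: DROP (t<31-2); WM=31
i=11 t=32 v=9: → [30,37); WM=32
i=12 t=34 v=1: → [30,37); WM=34
i=13 t=31 v=8: DROP (t<34-2); WM=34
i=14 t=7 v=6: DROP (t<34-2); WM=34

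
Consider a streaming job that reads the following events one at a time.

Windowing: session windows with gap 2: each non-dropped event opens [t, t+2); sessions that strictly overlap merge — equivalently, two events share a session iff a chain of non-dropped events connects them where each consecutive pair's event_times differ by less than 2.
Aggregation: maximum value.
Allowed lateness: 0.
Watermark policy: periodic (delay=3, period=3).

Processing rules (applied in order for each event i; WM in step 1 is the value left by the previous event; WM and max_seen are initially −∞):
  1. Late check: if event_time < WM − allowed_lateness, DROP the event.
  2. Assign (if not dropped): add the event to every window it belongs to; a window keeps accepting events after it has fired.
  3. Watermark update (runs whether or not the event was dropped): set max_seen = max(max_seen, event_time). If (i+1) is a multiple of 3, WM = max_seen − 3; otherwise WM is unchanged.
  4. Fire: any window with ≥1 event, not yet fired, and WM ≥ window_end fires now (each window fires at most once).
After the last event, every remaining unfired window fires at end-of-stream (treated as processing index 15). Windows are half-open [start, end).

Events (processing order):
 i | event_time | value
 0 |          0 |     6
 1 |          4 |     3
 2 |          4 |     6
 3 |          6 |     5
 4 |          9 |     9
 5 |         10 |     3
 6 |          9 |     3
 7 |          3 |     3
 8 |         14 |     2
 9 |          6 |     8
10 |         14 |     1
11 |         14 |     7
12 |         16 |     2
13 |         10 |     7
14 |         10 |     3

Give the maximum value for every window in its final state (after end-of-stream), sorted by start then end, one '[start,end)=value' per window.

i=0 t=0 v=6: → [0,2); WM=−∞
i=1 t=4 v=3: → [4,6); WM=−∞
i=2 t=4 v=6: → [4,6); WM=1
i=3 t=6 v=5: → [6,8); WM=1
i=4 t=9 v=9: → [9,11); WM=1
i=5 t=10 v=3: → [9,12); WM=7
i=6 t=9 v=3: → [9,12); WM=7
i=7 t=3 v=3: DROP (t<7-0); WM=7
i=8 t=14 v=2: → [14,16); WM=11
i=9 t=6 v=8: DROP (t<11-0); WM=11
i=10 t=14 v=1: → [14,16); WM=11
i=11 t=14 v=7: → [14,16); WM=11
i=12 t=16 v=2: → [16,18); WM=11
i=13 t=10 v=7: DROP (t<11-0); WM=11
i=14 t=10 v=3: DROP (t<11-0); WM=13

[0,2)=6 [4,6)=6 [6,8)=5 [9,12)=9 [14,16)=7 [16,18)=2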